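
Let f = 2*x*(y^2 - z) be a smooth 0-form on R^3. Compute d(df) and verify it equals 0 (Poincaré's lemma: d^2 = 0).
d(df) = 0

Step 1: df = sum_i (∂f/∂x_i) dx_i = (2*y^2 - 2*z) dx + (4*x*y) dy + (-2*x) dz.
Step 2: Apply d again. Using the 1-form formula, the coefficient of dx ∧ dy in d(df) is ∂^2 f/∂x ∂y - ∂^2 f/∂y ∂x = (4*y) - (4*y) = 0 (equality of mixed partials for smooth f).
Similarly for dx ∧ dz and dy ∧ dz — all coefficients vanish. So d(df) = 0.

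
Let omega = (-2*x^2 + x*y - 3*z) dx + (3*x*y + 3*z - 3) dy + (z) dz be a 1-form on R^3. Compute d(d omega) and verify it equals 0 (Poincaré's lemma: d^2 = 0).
d(d omega) = 0

Step 1: d omega = sum_{i<j} (∂f_j/∂x_i - ∂f_i/∂x_j) dx_i ∧ dx_j:
  coeff of dx ∧ dy: -x + 3*y
  coeff of dx ∧ dz: 3
  coeff of dy ∧ dz: -3
Step 2: Apply d again to each 2-form coefficient. The only possible 3-form in R^3 is dx ∧ dy ∧ dz, with coefficient
  ∂(coeff of dy∧dz)/∂x - ∂(coeff of dx∧dz)/∂y + ∂(coeff of dx∧dy)/∂z
  = ∂/∂x (-3) - ∂/∂y (3) + ∂/∂z (-x + 3*y).
Each of these terms simplifies to sums of mixed partials that cancel in pairs. The result is 0 (by equality of mixed partials for smooth functions — Schwarz / Clairaut).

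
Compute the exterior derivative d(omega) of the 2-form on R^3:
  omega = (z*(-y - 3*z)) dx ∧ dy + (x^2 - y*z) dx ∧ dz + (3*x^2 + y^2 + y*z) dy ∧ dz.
d(omega) = (6*x - y - 5*z) dx ∧ dy ∧ dz

For a 2-form omega = sum_{i<j} g_{ij} dx_i ∧ dx_j, the exterior derivative is
  d(omega) = sum_{i<j} d(g_{ij}) ∧ dx_i ∧ dx_j = sum_{i<j, k} (∂g_{ij}/∂x_k) dx_k ∧ dx_i ∧ dx_j.
Expand each term, using dx_k ∧ dx_i ∧ dx_j = sgn(permutation) dx_{(a)} ∧ dx_{(b)} ∧ dx_{(c)} with (a < b < c) sorted:
  d(z*(-y - 3*z)) includes (∂/∂z)(z*(-y - 3*z)) dz = (-y - 6*z) dz, which multiplied by dx ∧ dy gives (-y - 6*z) dx ∧ dy ∧ dz
  d(x^2 - y*z) includes (∂/∂y)(x^2 - y*z) dy = (-z) dy, which multiplied by dx ∧ dz gives (z) dx ∧ dy ∧ dz
  d(3*x^2 + y^2 + y*z) includes (∂/∂x)(3*x^2 + y^2 + y*z) dx = (6*x) dx, which multiplied by dy ∧ dz gives (6*x) dx ∧ dy ∧ dz
Collecting like 3-forms: d(omega) = (6*x - y - 5*z) dx ∧ dy ∧ dz.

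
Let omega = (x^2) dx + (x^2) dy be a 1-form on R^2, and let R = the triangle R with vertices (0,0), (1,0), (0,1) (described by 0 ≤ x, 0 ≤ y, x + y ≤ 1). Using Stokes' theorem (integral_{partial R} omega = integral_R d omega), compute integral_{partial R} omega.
integral_(partial R) omega = 1/3

Stokes: integral_partial_R omega = integral_R d omega with d omega = (∂Q/∂x - ∂P/∂y) dx ∧ dy.
  ∂Q/∂x = 2*x
  ∂P/∂y = 0
  integrand = ∂Q/∂x - ∂P/∂y = 2*x.
Integrating over R: integral_0^1 integral_0^{1-x} (2*x) dy dx = 1/3.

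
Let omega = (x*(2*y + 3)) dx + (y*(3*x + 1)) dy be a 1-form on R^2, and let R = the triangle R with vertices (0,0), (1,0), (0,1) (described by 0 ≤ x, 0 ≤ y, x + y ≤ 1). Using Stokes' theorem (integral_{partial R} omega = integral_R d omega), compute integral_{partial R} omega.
integral_(partial R) omega = 1/6

Stokes: integral_partial_R omega = integral_R d omega with d omega = (∂Q/∂x - ∂P/∂y) dx ∧ dy.
  ∂Q/∂x = 3*y
  ∂P/∂y = 2*x
  integrand = ∂Q/∂x - ∂P/∂y = -2*x + 3*y.
Integrating over R: integral_0^1 integral_0^{1-x} (-2*x + 3*y) dy dx = 1/6.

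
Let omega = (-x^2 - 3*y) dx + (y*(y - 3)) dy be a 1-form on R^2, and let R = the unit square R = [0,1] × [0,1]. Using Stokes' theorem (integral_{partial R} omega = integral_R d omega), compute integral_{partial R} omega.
integral_(partial R) omega = 3

Stokes: integral_partial_R omega = integral_R d omega with d omega = (∂Q/∂x - ∂P/∂y) dx ∧ dy.
  ∂Q/∂x = 0
  ∂P/∂y = -3
  integrand = ∂Q/∂x - ∂P/∂y = 3.
Integrating over R: integral_0^1 integral_0^1 (3) dx dy = 3.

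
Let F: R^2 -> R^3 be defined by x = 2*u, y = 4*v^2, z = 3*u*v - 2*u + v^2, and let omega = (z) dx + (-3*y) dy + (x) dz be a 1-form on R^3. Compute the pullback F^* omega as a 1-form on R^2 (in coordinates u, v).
F^* omega = (12*u*v - 8*u + 2*v^2) du + (6*u^2 + 4*u*v - 96*v^3) dv

Using F^*(f dg) = (f ∘ F) d(g ∘ F), substitute each coordinate x_i by F_i(u, v) in f_i, and replace dx_i by d F_i = (∂F_i/∂u) du + (∂F_i/∂v) dv.
  For the x component: f_1(F) = 3*u*v - 2*u + v^2; d F_1 = (2) du + (0) dv
  For the y component: f_2(F) = -12*v^2; d F_2 = (0) du + (8*v) dv
  For the z component: f_3(F) = 2*u; d F_3 = (3*v - 2) du + (3*u + 2*v) dv
Combining and collecting du, dv coefficients:
  coeff of du: 12*u*v - 8*u + 2*v^2
  coeff of dv: 6*u^2 + 4*u*v - 96*v^3
F^* omega = (12*u*v - 8*u + 2*v^2) du + (6*u^2 + 4*u*v - 96*v^3) dv.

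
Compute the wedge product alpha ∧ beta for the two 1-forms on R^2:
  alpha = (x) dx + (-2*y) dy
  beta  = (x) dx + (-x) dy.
alpha ∧ beta = (x*(-x + 2*y)) dx ∧ dy

Distribute the wedge, using dx_i ∧ dx_j = -dx_j ∧ dx_i and dx_i ∧ dx_i = 0. For each pair (i, j) with i < j, the coefficient of dx_i ∧ dx_j in alpha ∧ beta is (alpha_i * beta_j - alpha_j * beta_i). Collecting: alpha ∧ beta = (x*(-x + 2*y)) dx ∧ dy.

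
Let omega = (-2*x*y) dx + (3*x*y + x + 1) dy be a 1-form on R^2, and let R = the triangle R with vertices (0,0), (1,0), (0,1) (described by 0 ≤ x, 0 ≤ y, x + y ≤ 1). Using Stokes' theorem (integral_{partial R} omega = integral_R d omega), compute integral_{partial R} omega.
integral_(partial R) omega = 4/3

Stokes: integral_partial_R omega = integral_R d omega with d omega = (∂Q/∂x - ∂P/∂y) dx ∧ dy.
  ∂Q/∂x = 3*y + 1
  ∂P/∂y = -2*x
  integrand = ∂Q/∂x - ∂P/∂y = 2*x + 3*y + 1.
Integrating over R: integral_0^1 integral_0^{1-x} (2*x + 3*y + 1) dy dx = 4/3.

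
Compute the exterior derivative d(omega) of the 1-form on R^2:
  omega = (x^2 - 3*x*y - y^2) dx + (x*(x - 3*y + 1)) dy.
d(omega) = (5*x - y + 1) dx ∧ dy

For a 1-form omega = sum_i f_i dx_i, the exterior derivative is
  d(omega) = sum_{i < j} (∂f_j/∂x_i - ∂f_i/∂x_j) dx_i ∧ dx_j.
  coefficient of dx ∧ dy: ∂f_2/∂x - ∂f_1/∂y = ∂(x*(x - 3*y + 1))/∂x - ∂(x^2 - 3*x*y - y^2)/∂y = 5*x - y + 1
Assembling: d(omega) = (5*x - y + 1) dx ∧ dy.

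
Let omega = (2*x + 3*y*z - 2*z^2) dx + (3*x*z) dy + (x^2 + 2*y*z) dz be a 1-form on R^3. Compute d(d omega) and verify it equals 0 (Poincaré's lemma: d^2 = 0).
d(d omega) = 0

Step 1: d omega = sum_{i<j} (∂f_j/∂x_i - ∂f_i/∂x_j) dx_i ∧ dx_j:
  coeff of dx ∧ dy: 0
  coeff of dx ∧ dz: 2*x - 3*y + 4*z
  coeff of dy ∧ dz: -3*x + 2*z
Step 2: Apply d again to each 2-form coefficient. The only possible 3-form in R^3 is dx ∧ dy ∧ dz, with coefficient
  ∂(coeff of dy∧dz)/∂x - ∂(coeff of dx∧dz)/∂y + ∂(coeff of dx∧dy)/∂z
  = ∂/∂x (-3*x + 2*z) - ∂/∂y (2*x - 3*y + 4*z) + ∂/∂z (0).
Each of these terms simplifies to sums of mixed partials that cancel in pairs. The result is 0 (by equality of mixed partials for smooth functions — Schwarz / Clairaut).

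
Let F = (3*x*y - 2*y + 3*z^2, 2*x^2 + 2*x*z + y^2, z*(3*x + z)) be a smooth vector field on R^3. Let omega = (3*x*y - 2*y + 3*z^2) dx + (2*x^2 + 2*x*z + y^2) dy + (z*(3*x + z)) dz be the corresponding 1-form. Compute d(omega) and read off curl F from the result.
d(omega) = (-2*x) dy ∧ dz + (3*z) dz ∧ dx + (x + 2*z + 2) dx ∧ dy; curl F = (-2*x, 3*z, x + 2*z + 2)

d omega = sum_{i<j} (∂f_j/∂x_i - ∂f_i/∂x_j) dx_i ∧ dx_j. Under the identification (dy ∧ dz, dz ∧ dx, dx ∧ dy) ↔ (e_x, e_y, e_z), the coefficients are exactly the components of curl F. Compute:
  ∂R/∂y - ∂Q/∂z = (0) - (2*x) = -2*x
  ∂P/∂z - ∂R/∂x = (6*z) - (3*z) = 3*z
  ∂Q/∂x - ∂P/∂y = (4*x + 2*z) - (3*x - 2) = x + 2*z + 2.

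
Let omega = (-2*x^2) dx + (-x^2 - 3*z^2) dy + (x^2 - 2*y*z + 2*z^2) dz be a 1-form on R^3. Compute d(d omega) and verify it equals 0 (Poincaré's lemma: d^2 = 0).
d(d omega) = 0

Step 1: d omega = sum_{i<j} (∂f_j/∂x_i - ∂f_i/∂x_j) dx_i ∧ dx_j:
  coeff of dx ∧ dy: -2*x
  coeff of dx ∧ dz: 2*x
  coeff of dy ∧ dz: 4*z
Step 2: Apply d again to each 2-form coefficient. The only possible 3-form in R^3 is dx ∧ dy ∧ dz, with coefficient
  ∂(coeff of dy∧dz)/∂x - ∂(coeff of dx∧dz)/∂y + ∂(coeff of dx∧dy)/∂z
  = ∂/∂x (4*z) - ∂/∂y (2*x) + ∂/∂z (-2*x).
Each of these terms simplifies to sums of mixed partials that cancel in pairs. The result is 0 (by equality of mixed partials for smooth functions — Schwarz / Clairaut).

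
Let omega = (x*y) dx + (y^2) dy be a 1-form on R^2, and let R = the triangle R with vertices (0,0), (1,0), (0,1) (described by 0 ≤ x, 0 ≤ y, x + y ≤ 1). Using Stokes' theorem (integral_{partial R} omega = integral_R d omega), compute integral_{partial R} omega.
integral_(partial R) omega = -1/6

Stokes: integral_partial_R omega = integral_R d omega with d omega = (∂Q/∂x - ∂P/∂y) dx ∧ dy.
  ∂Q/∂x = 0
  ∂P/∂y = x
  integrand = ∂Q/∂x - ∂P/∂y = -x.
Integrating over R: integral_0^1 integral_0^{1-x} (-x) dy dx = -1/6.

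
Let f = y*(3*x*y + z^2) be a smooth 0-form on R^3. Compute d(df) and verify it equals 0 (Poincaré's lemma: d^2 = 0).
d(df) = 0

Step 1: df = sum_i (∂f/∂x_i) dx_i = (3*y^2) dx + (6*x*y + z^2) dy + (2*y*z) dz.
Step 2: Apply d again. Using the 1-form formula, the coefficient of dx ∧ dy in d(df) is ∂^2 f/∂x ∂y - ∂^2 f/∂y ∂x = (6*y) - (6*y) = 0 (equality of mixed partials for smooth f).
Similarly for dx ∧ dz and dy ∧ dz — all coefficients vanish. So d(df) = 0.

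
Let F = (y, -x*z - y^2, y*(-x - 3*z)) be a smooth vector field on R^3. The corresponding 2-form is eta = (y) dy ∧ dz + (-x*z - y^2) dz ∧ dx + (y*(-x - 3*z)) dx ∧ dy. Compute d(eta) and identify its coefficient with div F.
d(eta) = (-5*y) dx ∧ dy ∧ dz; div F = -5*y

For a 2-form in R^3 of the form above, applying d gives a 3-form with coefficient ∂P/∂x + ∂Q/∂y + ∂R/∂z:
  ∂P/∂x = 0
  ∂Q/∂y = -2*y
  ∂R/∂z = -3*y
Sum = -5*y, which is exactly div F.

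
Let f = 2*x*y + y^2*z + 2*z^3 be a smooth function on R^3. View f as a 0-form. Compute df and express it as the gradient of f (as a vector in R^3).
df = (2*y) dx + (2*x + 2*y*z) dy + (y^2 + 6*z^2) dz; grad f = (2*y, 2*x + 2*y*z, y^2 + 6*z^2)

For a 0-form f, d f = (∂f/∂x) dx + (∂f/∂y) dy + (∂f/∂z) dz. The components of the vector representation are exactly the entries of grad f in Cartesian coordinates:
  ∂f/∂x = 2*y
  ∂f/∂y = 2*x + 2*y*z
  ∂f/∂z = y^2 + 6*z^2.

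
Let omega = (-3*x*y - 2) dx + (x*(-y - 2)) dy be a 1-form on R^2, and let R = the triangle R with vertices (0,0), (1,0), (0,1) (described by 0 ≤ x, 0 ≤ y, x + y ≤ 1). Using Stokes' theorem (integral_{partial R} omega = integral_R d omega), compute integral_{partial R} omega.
integral_(partial R) omega = -2/3

Stokes: integral_partial_R omega = integral_R d omega with d omega = (∂Q/∂x - ∂P/∂y) dx ∧ dy.
  ∂Q/∂x = -y - 2
  ∂P/∂y = -3*x
  integrand = ∂Q/∂x - ∂P/∂y = 3*x - y - 2.
Integrating over R: integral_0^1 integral_0^{1-x} (3*x - y - 2) dy dx = -2/3.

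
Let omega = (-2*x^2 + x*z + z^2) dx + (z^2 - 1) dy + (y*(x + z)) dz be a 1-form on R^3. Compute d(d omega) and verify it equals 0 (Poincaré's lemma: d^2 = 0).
d(d omega) = 0

Step 1: d omega = sum_{i<j} (∂f_j/∂x_i - ∂f_i/∂x_j) dx_i ∧ dx_j:
  coeff of dx ∧ dy: 0
  coeff of dx ∧ dz: -x + y - 2*z
  coeff of dy ∧ dz: x - z
Step 2: Apply d again to each 2-form coefficient. The only possible 3-form in R^3 is dx ∧ dy ∧ dz, with coefficient
  ∂(coeff of dy∧dz)/∂x - ∂(coeff of dx∧dz)/∂y + ∂(coeff of dx∧dy)/∂z
  = ∂/∂x (x - z) - ∂/∂y (-x + y - 2*z) + ∂/∂z (0).
Each of these terms simplifies to sums of mixed partials that cancel in pairs. The result is 0 (by equality of mixed partials for smooth functions — Schwarz / Clairaut).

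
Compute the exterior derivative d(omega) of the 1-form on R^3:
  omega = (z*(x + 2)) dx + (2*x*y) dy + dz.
d(omega) = (2*y) dx ∧ dy + (-x - 2) dx ∧ dz

For a 1-form omega = sum_i f_i dx_i, the exterior derivative is
  d(omega) = sum_{i < j} (∂f_j/∂x_i - ∂f_i/∂x_j) dx_i ∧ dx_j.
  coefficient of dx ∧ dy: ∂f_2/∂x - ∂f_1/∂y = ∂(2*x*y)/∂x - ∂(z*(x + 2))/∂y = 2*y
  coefficient of dx ∧ dz: ∂f_3/∂x - ∂f_1/∂z = ∂(1)/∂x - ∂(z*(x + 2))/∂z = -x - 2
Assembling: d(omega) = (2*y) dx ∧ dy + (-x - 2) dx ∧ dz.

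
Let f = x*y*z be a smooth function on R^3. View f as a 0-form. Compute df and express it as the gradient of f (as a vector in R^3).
df = (y*z) dx + (x*z) dy + (x*y) dz; grad f = (y*z, x*z, x*y)

For a 0-form f, d f = (∂f/∂x) dx + (∂f/∂y) dy + (∂f/∂z) dz. The components of the vector representation are exactly the entries of grad f in Cartesian coordinates:
  ∂f/∂x = y*z
  ∂f/∂y = x*z
  ∂f/∂z = x*y.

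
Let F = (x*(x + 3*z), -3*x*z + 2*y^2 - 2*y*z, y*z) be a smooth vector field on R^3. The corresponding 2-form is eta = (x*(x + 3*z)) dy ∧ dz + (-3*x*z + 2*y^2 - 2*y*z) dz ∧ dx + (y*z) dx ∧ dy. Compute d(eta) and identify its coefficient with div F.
d(eta) = (2*x + 5*y + z) dx ∧ dy ∧ dz; div F = 2*x + 5*y + z

For a 2-form in R^3 of the form above, applying d gives a 3-form with coefficient ∂P/∂x + ∂Q/∂y + ∂R/∂z:
  ∂P/∂x = 2*x + 3*z
  ∂Q/∂y = 4*y - 2*z
  ∂R/∂z = y
Sum = 2*x + 5*y + z, which is exactly div F.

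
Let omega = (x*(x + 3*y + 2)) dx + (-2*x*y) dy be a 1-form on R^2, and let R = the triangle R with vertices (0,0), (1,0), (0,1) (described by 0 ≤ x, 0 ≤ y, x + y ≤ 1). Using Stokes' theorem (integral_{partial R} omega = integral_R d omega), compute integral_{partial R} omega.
integral_(partial R) omega = -5/6

Stokes: integral_partial_R omega = integral_R d omega with d omega = (∂Q/∂x - ∂P/∂y) dx ∧ dy.
  ∂Q/∂x = -2*y
  ∂P/∂y = 3*x
  integrand = ∂Q/∂x - ∂P/∂y = -3*x - 2*y.
Integrating over R: integral_0^1 integral_0^{1-x} (-3*x - 2*y) dy dx = -5/6.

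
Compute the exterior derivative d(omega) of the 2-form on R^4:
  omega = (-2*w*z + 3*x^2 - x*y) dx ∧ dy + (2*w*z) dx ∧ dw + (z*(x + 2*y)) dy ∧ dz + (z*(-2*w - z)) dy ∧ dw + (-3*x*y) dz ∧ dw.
d(omega) = (-2*w + z) dx ∧ dy ∧ dz + (-2*z) dx ∧ dy ∧ dw + (-2*w - 3*y) dx ∧ dz ∧ dw + (2*w - 3*x + 2*z) dy ∧ dz ∧ dw

For a 2-form omega = sum_{i<j} g_{ij} dx_i ∧ dx_j, the exterior derivative is
  d(omega) = sum_{i<j} d(g_{ij}) ∧ dx_i ∧ dx_j = sum_{i<j, k} (∂g_{ij}/∂x_k) dx_k ∧ dx_i ∧ dx_j.
Expand each term, using dx_k ∧ dx_i ∧ dx_j = sgn(permutation) dx_{(a)} ∧ dx_{(b)} ∧ dx_{(c)} with (a < b < c) sorted:
  d(-2*w*z + 3*x^2 - x*y) includes (∂/∂z)(-2*w*z + 3*x^2 - x*y) dz = (-2*w) dz, which multiplied by dx ∧ dy gives (-2*w) dx ∧ dy ∧ dz
  d(-2*w*z + 3*x^2 - x*y) includes (∂/∂w)(-2*w*z + 3*x^2 - x*y) dw = (-2*z) dw, which multiplied by dx ∧ dy gives (-2*z) dx ∧ dy ∧ dw
  d(2*w*z) includes (∂/∂z)(2*w*z) dz = (2*w) dz, which multiplied by dx ∧ dw gives (-2*w) dx ∧ dz ∧ dw
  d(z*(x + 2*y)) includes (∂/∂x)(z*(x + 2*y)) dx = (z) dx, which multiplied by dy ∧ dz gives (z) dx ∧ dy ∧ dz
  d(z*(-2*w - z)) includes (∂/∂z)(z*(-2*w - z)) dz = (-2*w - 2*z) dz, which multiplied by dy ∧ dw gives (2*w + 2*z) dy ∧ dz ∧ dw
  d(-3*x*y) includes (∂/∂x)(-3*x*y) dx = (-3*y) dx, which multiplied by dz ∧ dw gives (-3*y) dx ∧ dz ∧ dw
  d(-3*x*y) includes (∂/∂y)(-3*x*y) dy = (-3*x) dy, which multiplied by dz ∧ dw gives (-3*x) dy ∧ dz ∧ dw
Collecting like 3-forms: d(omega) = (-2*w + z) dx ∧ dy ∧ dz + (-2*z) dx ∧ dy ∧ dw + (-2*w - 3*y) dx ∧ dz ∧ dw + (2*w - 3*x + 2*z) dy ∧ dz ∧ dw.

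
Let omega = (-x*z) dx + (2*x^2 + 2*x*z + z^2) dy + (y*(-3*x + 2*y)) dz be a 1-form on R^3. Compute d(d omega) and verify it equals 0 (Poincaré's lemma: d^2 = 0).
d(d omega) = 0

Step 1: d omega = sum_{i<j} (∂f_j/∂x_i - ∂f_i/∂x_j) dx_i ∧ dx_j:
  coeff of dx ∧ dy: 4*x + 2*z
  coeff of dx ∧ dz: x - 3*y
  coeff of dy ∧ dz: -5*x + 4*y - 2*z
Step 2: Apply d again to each 2-form coefficient. The only possible 3-form in R^3 is dx ∧ dy ∧ dz, with coefficient
  ∂(coeff of dy∧dz)/∂x - ∂(coeff of dx∧dz)/∂y + ∂(coeff of dx∧dy)/∂z
  = ∂/∂x (-5*x + 4*y - 2*z) - ∂/∂y (x - 3*y) + ∂/∂z (4*x + 2*z).
Each of these terms simplifies to sums of mixed partials that cancel in pairs. The result is 0 (by equality of mixed partials for smooth functions — Schwarz / Clairaut).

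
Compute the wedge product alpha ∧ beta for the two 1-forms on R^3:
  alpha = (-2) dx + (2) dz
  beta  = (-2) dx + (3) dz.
alpha ∧ beta = (-2) dx ∧ dz

Distribute the wedge, using dx_i ∧ dx_j = -dx_j ∧ dx_i and dx_i ∧ dx_i = 0. For each pair (i, j) with i < j, the coefficient of dx_i ∧ dx_j in alpha ∧ beta is (alpha_i * beta_j - alpha_j * beta_i). Collecting: alpha ∧ beta = (-2) dx ∧ dz.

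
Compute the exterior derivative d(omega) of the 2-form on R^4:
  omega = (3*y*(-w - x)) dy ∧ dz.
d(omega) = (-3*y) dx ∧ dy ∧ dz + (-3*y) dy ∧ dz ∧ dw

For a 2-form omega = sum_{i<j} g_{ij} dx_i ∧ dx_j, the exterior derivative is
  d(omega) = sum_{i<j} d(g_{ij}) ∧ dx_i ∧ dx_j = sum_{i<j, k} (∂g_{ij}/∂x_k) dx_k ∧ dx_i ∧ dx_j.
Expand each term, using dx_k ∧ dx_i ∧ dx_j = sgn(permutation) dx_{(a)} ∧ dx_{(b)} ∧ dx_{(c)} with (a < b < c) sorted:
  d(3*y*(-w - x)) includes (∂/∂x)(3*y*(-w - x)) dx = (-3*y) dx, which multiplied by dy ∧ dz gives (-3*y) dx ∧ dy ∧ dz
  d(3*y*(-w - x)) includes (∂/∂w)(3*y*(-w - x)) dw = (-3*y) dw, which multiplied by dy ∧ dz gives (-3*y) dy ∧ dz ∧ dw
Collecting like 3-forms: d(omega) = (-3*y) dx ∧ dy ∧ dz + (-3*y) dy ∧ dz ∧ dw.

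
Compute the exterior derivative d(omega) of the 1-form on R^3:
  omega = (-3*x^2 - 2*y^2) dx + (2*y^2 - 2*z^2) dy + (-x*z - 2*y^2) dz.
d(omega) = (4*y) dx ∧ dy + (-z) dx ∧ dz + (-4*y + 4*z) dy ∧ dz

For a 1-form omega = sum_i f_i dx_i, the exterior derivative is
  d(omega) = sum_{i < j} (∂f_j/∂x_i - ∂f_i/∂x_j) dx_i ∧ dx_j.
  coefficient of dx ∧ dy: ∂f_2/∂x - ∂f_1/∂y = ∂(2*y^2 - 2*z^2)/∂x - ∂(-3*x^2 - 2*y^2)/∂y = 4*y
  coefficient of dx ∧ dz: ∂f_3/∂x - ∂f_1/∂z = ∂(-x*z - 2*y^2)/∂x - ∂(-3*x^2 - 2*y^2)/∂z = -z
  coefficient of dy ∧ dz: ∂f_3/∂y - ∂f_2/∂z = ∂(-x*z - 2*y^2)/∂y - ∂(2*y^2 - 2*z^2)/∂z = -4*y + 4*z
Assembling: d(omega) = (4*y) dx ∧ dy + (-z) dx ∧ dz + (-4*y + 4*z) dy ∧ dz.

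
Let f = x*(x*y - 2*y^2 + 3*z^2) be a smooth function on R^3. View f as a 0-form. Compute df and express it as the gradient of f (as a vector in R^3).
df = (2*x*y - 2*y^2 + 3*z^2) dx + (x*(x - 4*y)) dy + (6*x*z) dz; grad f = (2*x*y - 2*y^2 + 3*z^2, x*(x - 4*y), 6*x*z)

For a 0-form f, d f = (∂f/∂x) dx + (∂f/∂y) dy + (∂f/∂z) dz. The components of the vector representation are exactly the entries of grad f in Cartesian coordinates:
  ∂f/∂x = 2*x*y - 2*y^2 + 3*z^2
  ∂f/∂y = x*(x - 4*y)
  ∂f/∂z = 6*x*z.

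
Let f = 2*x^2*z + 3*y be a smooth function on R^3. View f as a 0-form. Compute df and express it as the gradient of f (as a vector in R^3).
df = (4*x*z) dx + (3) dy + (2*x^2) dz; grad f = (4*x*z, 3, 2*x^2)

For a 0-form f, d f = (∂f/∂x) dx + (∂f/∂y) dy + (∂f/∂z) dz. The components of the vector representation are exactly the entries of grad f in Cartesian coordinates:
  ∂f/∂x = 4*x*z
  ∂f/∂y = 3
  ∂f/∂z = 2*x^2.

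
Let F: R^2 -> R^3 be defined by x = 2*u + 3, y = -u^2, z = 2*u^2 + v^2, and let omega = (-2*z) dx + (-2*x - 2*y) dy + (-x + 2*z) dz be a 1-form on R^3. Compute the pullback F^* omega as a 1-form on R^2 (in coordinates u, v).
F^* omega = (12*u^3 - 8*u^2 + 8*u*v^2 - 4*v^2) du + (2*v*(4*u^2 - 2*u + 2*v^2 - 3)) dv

Using F^*(f dg) = (f ∘ F) d(g ∘ F), substitute each coordinate x_i by F_i(u, v) in f_i, and replace dx_i by d F_i = (∂F_i/∂u) du + (∂F_i/∂v) dv.
  For the x component: f_1(F) = -4*u^2 - 2*v^2; d F_1 = (2) du + (0) dv
  For the y component: f_2(F) = 2*u^2 - 4*u - 6; d F_2 = (-2*u) du + (0) dv
  For the z component: f_3(F) = 4*u^2 - 2*u + 2*v^2 - 3; d F_3 = (4*u) du + (2*v) dv
Combining and collecting du, dv coefficients:
  coeff of du: 12*u^3 - 8*u^2 + 8*u*v^2 - 4*v^2
  coeff of dv: 2*v*(4*u^2 - 2*u + 2*v^2 - 3)
F^* omega = (12*u^3 - 8*u^2 + 8*u*v^2 - 4*v^2) du + (2*v*(4*u^2 - 2*u + 2*v^2 - 3)) dv.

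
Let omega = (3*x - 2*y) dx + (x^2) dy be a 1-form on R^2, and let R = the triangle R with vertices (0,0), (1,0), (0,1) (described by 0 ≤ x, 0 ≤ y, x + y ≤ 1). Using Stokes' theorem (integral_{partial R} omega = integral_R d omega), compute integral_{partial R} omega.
integral_(partial R) omega = 4/3

Stokes: integral_partial_R omega = integral_R d omega with d omega = (∂Q/∂x - ∂P/∂y) dx ∧ dy.
  ∂Q/∂x = 2*x
  ∂P/∂y = -2
  integrand = ∂Q/∂x - ∂P/∂y = 2*x + 2.
Integrating over R: integral_0^1 integral_0^{1-x} (2*x + 2) dy dx = 4/3.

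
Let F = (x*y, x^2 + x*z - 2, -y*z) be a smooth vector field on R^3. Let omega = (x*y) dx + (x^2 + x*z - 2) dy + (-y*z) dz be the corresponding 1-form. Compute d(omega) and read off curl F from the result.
d(omega) = (-x - z) dy ∧ dz + (0) dz ∧ dx + (x + z) dx ∧ dy; curl F = (-x - z, 0, x + z)

d omega = sum_{i<j} (∂f_j/∂x_i - ∂f_i/∂x_j) dx_i ∧ dx_j. Under the identification (dy ∧ dz, dz ∧ dx, dx ∧ dy) ↔ (e_x, e_y, e_z), the coefficients are exactly the components of curl F. Compute:
  ∂R/∂y - ∂Q/∂z = (-z) - (x) = -x - z
  ∂P/∂z - ∂R/∂x = (0) - (0) = 0
  ∂Q/∂x - ∂P/∂y = (2*x + z) - (x) = x + z.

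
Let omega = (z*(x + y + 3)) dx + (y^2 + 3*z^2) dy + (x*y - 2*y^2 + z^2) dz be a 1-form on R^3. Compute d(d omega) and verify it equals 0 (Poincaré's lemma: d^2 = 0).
d(d omega) = 0

Step 1: d omega = sum_{i<j} (∂f_j/∂x_i - ∂f_i/∂x_j) dx_i ∧ dx_j:
  coeff of dx ∧ dy: -z
  coeff of dx ∧ dz: -x - 3
  coeff of dy ∧ dz: x - 4*y - 6*z
Step 2: Apply d again to each 2-form coefficient. The only possible 3-form in R^3 is dx ∧ dy ∧ dz, with coefficient
  ∂(coeff of dy∧dz)/∂x - ∂(coeff of dx∧dz)/∂y + ∂(coeff of dx∧dy)/∂z
  = ∂/∂x (x - 4*y - 6*z) - ∂/∂y (-x - 3) + ∂/∂z (-z).
Each of these terms simplifies to sums of mixed partials that cancel in pairs. The result is 0 (by equality of mixed partials for smooth functions — Schwarz / Clairaut).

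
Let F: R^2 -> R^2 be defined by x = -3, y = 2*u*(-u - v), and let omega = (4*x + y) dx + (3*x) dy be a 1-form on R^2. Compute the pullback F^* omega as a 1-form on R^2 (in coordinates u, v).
F^* omega = (36*u + 18*v) du + (18*u) dv

Using F^*(f dg) = (f ∘ F) d(g ∘ F), substitute each coordinate x_i by F_i(u, v) in f_i, and replace dx_i by d F_i = (∂F_i/∂u) du + (∂F_i/∂v) dv.
  For the x component: f_1(F) = -2*u^2 - 2*u*v - 12; d F_1 = (0) du + (0) dv
  For the y component: f_2(F) = -9; d F_2 = (-4*u - 2*v) du + (-2*u) dv
Combining and collecting du, dv coefficients:
  coeff of du: 36*u + 18*v
  coeff of dv: 18*u
F^* omega = (36*u + 18*v) du + (18*u) dv.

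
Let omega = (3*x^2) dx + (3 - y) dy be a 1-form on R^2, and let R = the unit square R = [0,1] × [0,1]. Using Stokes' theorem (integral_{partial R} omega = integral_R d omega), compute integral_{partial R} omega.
integral_(partial R) omega = 0

Stokes: integral_partial_R omega = integral_R d omega with d omega = (∂Q/∂x - ∂P/∂y) dx ∧ dy.
  ∂Q/∂x = 0
  ∂P/∂y = 0
  integrand = ∂Q/∂x - ∂P/∂y = 0.
Integrating over R: integral_0^1 integral_0^1 (0) dx dy = 0.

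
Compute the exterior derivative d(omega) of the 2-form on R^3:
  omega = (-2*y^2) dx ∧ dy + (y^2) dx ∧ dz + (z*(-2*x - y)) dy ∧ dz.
d(omega) = (-2*y - 2*z) dx ∧ dy ∧ dz

For a 2-form omega = sum_{i<j} g_{ij} dx_i ∧ dx_j, the exterior derivative is
  d(omega) = sum_{i<j} d(g_{ij}) ∧ dx_i ∧ dx_j = sum_{i<j, k} (∂g_{ij}/∂x_k) dx_k ∧ dx_i ∧ dx_j.
Expand each term, using dx_k ∧ dx_i ∧ dx_j = sgn(permutation) dx_{(a)} ∧ dx_{(b)} ∧ dx_{(c)} with (a < b < c) sorted:
  d(y^2) includes (∂/∂y)(y^2) dy = (2*y) dy, which multiplied by dx ∧ dz gives (-2*y) dx ∧ dy ∧ dz
  d(z*(-2*x - y)) includes (∂/∂x)(z*(-2*x - y)) dx = (-2*z) dx, which multiplied by dy ∧ dz gives (-2*z) dx ∧ dy ∧ dz
Collecting like 3-forms: d(omega) = (-2*y - 2*z) dx ∧ dy ∧ dz.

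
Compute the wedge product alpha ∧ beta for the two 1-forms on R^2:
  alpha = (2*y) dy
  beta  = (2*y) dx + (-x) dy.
alpha ∧ beta = (-4*y^2) dx ∧ dy

Distribute the wedge, using dx_i ∧ dx_j = -dx_j ∧ dx_i and dx_i ∧ dx_i = 0. For each pair (i, j) with i < j, the coefficient of dx_i ∧ dx_j in alpha ∧ beta is (alpha_i * beta_j - alpha_j * beta_i). Collecting: alpha ∧ beta = (-4*y^2) dx ∧ dy.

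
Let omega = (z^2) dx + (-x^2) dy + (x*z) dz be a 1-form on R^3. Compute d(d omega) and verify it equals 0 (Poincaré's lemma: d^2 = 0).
d(d omega) = 0

Step 1: d omega = sum_{i<j} (∂f_j/∂x_i - ∂f_i/∂x_j) dx_i ∧ dx_j:
  coeff of dx ∧ dy: -2*x
  coeff of dx ∧ dz: -z
  coeff of dy ∧ dz: 0
Step 2: Apply d again to each 2-form coefficient. The only possible 3-form in R^3 is dx ∧ dy ∧ dz, with coefficient
  ∂(coeff of dy∧dz)/∂x - ∂(coeff of dx∧dz)/∂y + ∂(coeff of dx∧dy)/∂z
  = ∂/∂x (0) - ∂/∂y (-z) + ∂/∂z (-2*x).
Each of these terms simplifies to sums of mixed partials that cancel in pairs. The result is 0 (by equality of mixed partials for smooth functions — Schwarz / Clairaut).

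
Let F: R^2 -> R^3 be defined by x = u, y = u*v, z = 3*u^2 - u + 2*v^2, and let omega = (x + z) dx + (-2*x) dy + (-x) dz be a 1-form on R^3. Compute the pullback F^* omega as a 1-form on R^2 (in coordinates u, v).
F^* omega = (-3*u^2 - 2*u*v + u + 2*v^2) du + (2*u*(-u - 2*v)) dv

Using F^*(f dg) = (f ∘ F) d(g ∘ F), substitute each coordinate x_i by F_i(u, v) in f_i, and replace dx_i by d F_i = (∂F_i/∂u) du + (∂F_i/∂v) dv.
  For the x component: f_1(F) = 3*u^2 + 2*v^2; d F_1 = (1) du + (0) dv
  For the y component: f_2(F) = -2*u; d F_2 = (v) du + (u) dv
  For the z component: f_3(F) = -u; d F_3 = (6*u - 1) du + (4*v) dv
Combining and collecting du, dv coefficients:
  coeff of du: -3*u^2 - 2*u*v + u + 2*v^2
  coeff of dv: 2*u*(-u - 2*v)
F^* omega = (-3*u^2 - 2*u*v + u + 2*v^2) du + (2*u*(-u - 2*v)) dv.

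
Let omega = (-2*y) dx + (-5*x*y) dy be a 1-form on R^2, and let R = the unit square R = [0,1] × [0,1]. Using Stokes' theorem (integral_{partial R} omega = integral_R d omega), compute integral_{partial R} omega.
integral_(partial R) omega = -1/2

Stokes: integral_partial_R omega = integral_R d omega with d omega = (∂Q/∂x - ∂P/∂y) dx ∧ dy.
  ∂Q/∂x = -5*y
  ∂P/∂y = -2
  integrand = ∂Q/∂x - ∂P/∂y = 2 - 5*y.
Integrating over R: integral_0^1 integral_0^1 (2 - 5*y) dx dy = -1/2.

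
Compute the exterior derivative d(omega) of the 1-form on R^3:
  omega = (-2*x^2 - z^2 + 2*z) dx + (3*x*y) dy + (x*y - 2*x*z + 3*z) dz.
d(omega) = (3*y) dx ∧ dy + (y - 2) dx ∧ dz + (x) dy ∧ dz

For a 1-form omega = sum_i f_i dx_i, the exterior derivative is
  d(omega) = sum_{i < j} (∂f_j/∂x_i - ∂f_i/∂x_j) dx_i ∧ dx_j.
  coefficient of dx ∧ dy: ∂f_2/∂x - ∂f_1/∂y = ∂(3*x*y)/∂x - ∂(-2*x^2 - z^2 + 2*z)/∂y = 3*y
  coefficient of dx ∧ dz: ∂f_3/∂x - ∂f_1/∂z = ∂(x*y - 2*x*z + 3*z)/∂x - ∂(-2*x^2 - z^2 + 2*z)/∂z = y - 2
  coefficient of dy ∧ dz: ∂f_3/∂y - ∂f_2/∂z = ∂(x*y - 2*x*z + 3*z)/∂y - ∂(3*x*y)/∂z = x
Assembling: d(omega) = (3*y) dx ∧ dy + (y - 2) dx ∧ dz + (x) dy ∧ dz.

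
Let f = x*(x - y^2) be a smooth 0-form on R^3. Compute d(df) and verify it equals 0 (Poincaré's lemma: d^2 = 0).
d(df) = 0

Step 1: df = sum_i (∂f/∂x_i) dx_i = (2*x - y^2) dx + (-2*x*y) dy + (0) dz.
Step 2: Apply d again. Using the 1-form formula, the coefficient of dx ∧ dy in d(df) is ∂^2 f/∂x ∂y - ∂^2 f/∂y ∂x = (-2*y) - (-2*y) = 0 (equality of mixed partials for smooth f).
Similarly for dx ∧ dz and dy ∧ dz — all coefficients vanish. So d(df) = 0.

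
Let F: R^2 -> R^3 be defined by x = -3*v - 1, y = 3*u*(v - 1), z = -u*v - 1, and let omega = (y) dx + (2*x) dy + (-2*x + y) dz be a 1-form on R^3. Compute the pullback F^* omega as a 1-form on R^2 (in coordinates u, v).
F^* omega = (-3*u*v^2 + 3*u*v - 24*v^2 + 10*v + 6) du + (u*(-3*u*v + 3*u - 33*v + 1)) dv

Using F^*(f dg) = (f ∘ F) d(g ∘ F), substitute each coordinate x_i by F_i(u, v) in f_i, and replace dx_i by d F_i = (∂F_i/∂u) du + (∂F_i/∂v) dv.
  For the x component: f_1(F) = 3*u*(v - 1); d F_1 = (0) du + (-3) dv
  For the y component: f_2(F) = -6*v - 2; d F_2 = (3*v - 3) du + (3*u) dv
  For the z component: f_3(F) = 3*u*v - 3*u + 6*v + 2; d F_3 = (-v) du + (-u) dv
Combining and collecting du, dv coefficients:
  coeff of du: -3*u*v^2 + 3*u*v - 24*v^2 + 10*v + 6
  coeff of dv: u*(-3*u*v + 3*u - 33*v + 1)
F^* omega = (-3*u*v^2 + 3*u*v - 24*v^2 + 10*v + 6) du + (u*(-3*u*v + 3*u - 33*v + 1)) dv.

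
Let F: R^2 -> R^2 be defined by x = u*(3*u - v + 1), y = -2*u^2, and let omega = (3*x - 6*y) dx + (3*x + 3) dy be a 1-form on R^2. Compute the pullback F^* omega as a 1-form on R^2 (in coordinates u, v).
F^* omega = (3*u*(30*u^2 - 9*u*v + 9*u + v^2 - 2*v - 3)) du + (3*u^2*(-7*u + v - 1)) dv

Using F^*(f dg) = (f ∘ F) d(g ∘ F), substitute each coordinate x_i by F_i(u, v) in f_i, and replace dx_i by d F_i = (∂F_i/∂u) du + (∂F_i/∂v) dv.
  For the x component: f_1(F) = 3*u*(7*u - v + 1); d F_1 = (6*u - v + 1) du + (-u) dv
  For the y component: f_2(F) = 9*u^2 - 3*u*v + 3*u + 3; d F_2 = (-4*u) du + (0) dv
Combining and collecting du, dv coefficients:
  coeff of du: 3*u*(30*u^2 - 9*u*v + 9*u + v^2 - 2*v - 3)
  coeff of dv: 3*u^2*(-7*u + v - 1)
F^* omega = (3*u*(30*u^2 - 9*u*v + 9*u + v^2 - 2*v - 3)) du + (3*u^2*(-7*u + v - 1)) dv.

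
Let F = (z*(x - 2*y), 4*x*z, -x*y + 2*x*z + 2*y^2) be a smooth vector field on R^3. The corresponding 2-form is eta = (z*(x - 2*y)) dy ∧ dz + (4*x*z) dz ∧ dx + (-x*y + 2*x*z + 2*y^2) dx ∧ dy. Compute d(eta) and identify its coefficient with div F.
d(eta) = (2*x + z) dx ∧ dy ∧ dz; div F = 2*x + z

For a 2-form in R^3 of the form above, applying d gives a 3-form with coefficient ∂P/∂x + ∂Q/∂y + ∂R/∂z:
  ∂P/∂x = z
  ∂Q/∂y = 0
  ∂R/∂z = 2*x
Sum = 2*x + z, which is exactly div F.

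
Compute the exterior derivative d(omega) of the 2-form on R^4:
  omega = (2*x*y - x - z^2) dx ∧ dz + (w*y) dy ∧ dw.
d(omega) = (-2*x) dx ∧ dy ∧ dz

For a 2-form omega = sum_{i<j} g_{ij} dx_i ∧ dx_j, the exterior derivative is
  d(omega) = sum_{i<j} d(g_{ij}) ∧ dx_i ∧ dx_j = sum_{i<j, k} (∂g_{ij}/∂x_k) dx_k ∧ dx_i ∧ dx_j.
Expand each term, using dx_k ∧ dx_i ∧ dx_j = sgn(permutation) dx_{(a)} ∧ dx_{(b)} ∧ dx_{(c)} with (a < b < c) sorted:
  d(2*x*y - x - z^2) includes (∂/∂y)(2*x*y - x - z^2) dy = (2*x) dy, which multiplied by dx ∧ dz gives (-2*x) dx ∧ dy ∧ dz
Collecting like 3-forms: d(omega) = (-2*x) dx ∧ dy ∧ dz.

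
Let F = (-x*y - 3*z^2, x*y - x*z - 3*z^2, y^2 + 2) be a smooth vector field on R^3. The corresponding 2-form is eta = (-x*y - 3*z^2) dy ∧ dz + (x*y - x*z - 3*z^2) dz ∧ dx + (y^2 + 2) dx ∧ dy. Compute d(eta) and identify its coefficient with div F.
d(eta) = (x - y) dx ∧ dy ∧ dz; div F = x - y

For a 2-form in R^3 of the form above, applying d gives a 3-form with coefficient ∂P/∂x + ∂Q/∂y + ∂R/∂z:
  ∂P/∂x = -y
  ∂Q/∂y = x
  ∂R/∂z = 0
Sum = x - y, which is exactly div F.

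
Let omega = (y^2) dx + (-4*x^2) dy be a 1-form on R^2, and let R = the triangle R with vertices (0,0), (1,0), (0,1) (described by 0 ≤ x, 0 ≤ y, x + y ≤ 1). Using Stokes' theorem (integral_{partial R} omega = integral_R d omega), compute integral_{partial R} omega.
integral_(partial R) omega = -5/3

Stokes: integral_partial_R omega = integral_R d omega with d omega = (∂Q/∂x - ∂P/∂y) dx ∧ dy.
  ∂Q/∂x = -8*x
  ∂P/∂y = 2*y
  integrand = ∂Q/∂x - ∂P/∂y = -8*x - 2*y.
Integrating over R: integral_0^1 integral_0^{1-x} (-8*x - 2*y) dy dx = -5/3.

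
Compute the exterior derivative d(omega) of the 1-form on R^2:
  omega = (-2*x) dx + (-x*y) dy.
d(omega) = (-y) dx ∧ dy

For a 1-form omega = sum_i f_i dx_i, the exterior derivative is
  d(omega) = sum_{i < j} (∂f_j/∂x_i - ∂f_i/∂x_j) dx_i ∧ dx_j.
  coefficient of dx ∧ dy: ∂f_2/∂x - ∂f_1/∂y = ∂(-x*y)/∂x - ∂(-2*x)/∂y = -y
Assembling: d(omega) = (-y) dx ∧ dy.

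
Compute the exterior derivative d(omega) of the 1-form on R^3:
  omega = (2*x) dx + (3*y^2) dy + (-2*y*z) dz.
d(omega) = (-2*z) dy ∧ dz

For a 1-form omega = sum_i f_i dx_i, the exterior derivative is
  d(omega) = sum_{i < j} (∂f_j/∂x_i - ∂f_i/∂x_j) dx_i ∧ dx_j.
  coefficient of dy ∧ dz: ∂f_3/∂y - ∂f_2/∂z = ∂(-2*y*z)/∂y - ∂(3*y^2)/∂z = -2*z
Assembling: d(omega) = (-2*z) dy ∧ dz.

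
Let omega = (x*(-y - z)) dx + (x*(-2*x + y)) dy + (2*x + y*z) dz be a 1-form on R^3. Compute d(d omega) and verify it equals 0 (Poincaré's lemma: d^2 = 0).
d(d omega) = 0

Step 1: d omega = sum_{i<j} (∂f_j/∂x_i - ∂f_i/∂x_j) dx_i ∧ dx_j:
  coeff of dx ∧ dy: -3*x + y
  coeff of dx ∧ dz: x + 2
  coeff of dy ∧ dz: z
Step 2: Apply d again to each 2-form coefficient. The only possible 3-form in R^3 is dx ∧ dy ∧ dz, with coefficient
  ∂(coeff of dy∧dz)/∂x - ∂(coeff of dx∧dz)/∂y + ∂(coeff of dx∧dy)/∂z
  = ∂/∂x (z) - ∂/∂y (x + 2) + ∂/∂z (-3*x + y).
Each of these terms simplifies to sums of mixed partials that cancel in pairs. The result is 0 (by equality of mixed partials for smooth functions — Schwarz / Clairaut).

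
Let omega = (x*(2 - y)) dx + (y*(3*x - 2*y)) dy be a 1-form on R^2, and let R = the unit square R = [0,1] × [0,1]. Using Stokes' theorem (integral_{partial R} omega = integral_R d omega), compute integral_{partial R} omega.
integral_(partial R) omega = 2

Stokes: integral_partial_R omega = integral_R d omega with d omega = (∂Q/∂x - ∂P/∂y) dx ∧ dy.
  ∂Q/∂x = 3*y
  ∂P/∂y = -x
  integrand = ∂Q/∂x - ∂P/∂y = x + 3*y.
Integrating over R: integral_0^1 integral_0^1 (x + 3*y) dx dy = 2.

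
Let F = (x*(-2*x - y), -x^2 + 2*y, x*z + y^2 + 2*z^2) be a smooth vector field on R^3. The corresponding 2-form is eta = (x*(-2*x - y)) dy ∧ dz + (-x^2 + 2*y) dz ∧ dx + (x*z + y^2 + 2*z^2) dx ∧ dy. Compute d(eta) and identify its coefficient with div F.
d(eta) = (-3*x - y + 4*z + 2) dx ∧ dy ∧ dz; div F = -3*x - y + 4*z + 2

For a 2-form in R^3 of the form above, applying d gives a 3-form with coefficient ∂P/∂x + ∂Q/∂y + ∂R/∂z:
  ∂P/∂x = -4*x - y
  ∂Q/∂y = 2
  ∂R/∂z = x + 4*z
Sum = -3*x - y + 4*z + 2, which is exactly div F.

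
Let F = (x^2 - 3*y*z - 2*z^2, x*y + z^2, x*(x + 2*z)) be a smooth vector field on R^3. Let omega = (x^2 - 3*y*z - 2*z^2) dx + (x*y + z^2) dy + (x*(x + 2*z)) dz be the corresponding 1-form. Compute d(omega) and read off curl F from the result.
d(omega) = (-2*z) dy ∧ dz + (-2*x - 3*y - 6*z) dz ∧ dx + (y + 3*z) dx ∧ dy; curl F = (-2*z, -2*x - 3*y - 6*z, y + 3*z)

d omega = sum_{i<j} (∂f_j/∂x_i - ∂f_i/∂x_j) dx_i ∧ dx_j. Under the identification (dy ∧ dz, dz ∧ dx, dx ∧ dy) ↔ (e_x, e_y, e_z), the coefficients are exactly the components of curl F. Compute:
  ∂R/∂y - ∂Q/∂z = (0) - (2*z) = -2*z
  ∂P/∂z - ∂R/∂x = (-3*y - 4*z) - (2*x + 2*z) = -2*x - 3*y - 6*z
  ∂Q/∂x - ∂P/∂y = (y) - (-3*z) = y + 3*z.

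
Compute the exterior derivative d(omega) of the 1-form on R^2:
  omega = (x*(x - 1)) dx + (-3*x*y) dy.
d(omega) = (-3*y) dx ∧ dy

For a 1-form omega = sum_i f_i dx_i, the exterior derivative is
  d(omega) = sum_{i < j} (∂f_j/∂x_i - ∂f_i/∂x_j) dx_i ∧ dx_j.
  coefficient of dx ∧ dy: ∂f_2/∂x - ∂f_1/∂y = ∂(-3*x*y)/∂x - ∂(x*(x - 1))/∂y = -3*y
Assembling: d(omega) = (-3*y) dx ∧ dy.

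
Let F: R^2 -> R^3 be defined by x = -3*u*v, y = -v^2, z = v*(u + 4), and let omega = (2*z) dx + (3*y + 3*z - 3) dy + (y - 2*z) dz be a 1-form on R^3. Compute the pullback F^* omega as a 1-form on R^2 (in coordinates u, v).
F^* omega = (v^2*(-8*u - v - 32)) du + (v*(-8*u^2 - 7*u*v - 40*u + 6*v^2 - 28*v - 26)) dv

Using F^*(f dg) = (f ∘ F) d(g ∘ F), substitute each coordinate x_i by F_i(u, v) in f_i, and replace dx_i by d F_i = (∂F_i/∂u) du + (∂F_i/∂v) dv.
  For the x component: f_1(F) = 2*v*(u + 4); d F_1 = (-3*v) du + (-3*u) dv
  For the y component: f_2(F) = 3*u*v - 3*v^2 + 12*v - 3; d F_2 = (0) du + (-2*v) dv
  For the z component: f_3(F) = v*(-2*u - v - 8); d F_3 = (v) du + (u + 4) dv
Combining and collecting du, dv coefficients:
  coeff of du: v^2*(-8*u - v - 32)
  coeff of dv: v*(-8*u^2 - 7*u*v - 40*u + 6*v^2 - 28*v - 26)
F^* omega = (v^2*(-8*u - v - 32)) du + (v*(-8*u^2 - 7*u*v - 40*u + 6*v^2 - 28*v - 26)) dv.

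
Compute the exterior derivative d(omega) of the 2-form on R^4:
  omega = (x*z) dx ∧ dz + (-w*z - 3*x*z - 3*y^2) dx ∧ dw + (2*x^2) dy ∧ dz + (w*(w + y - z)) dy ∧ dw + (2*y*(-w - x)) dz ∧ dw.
d(omega) = (6*y) dx ∧ dy ∧ dw + (w + 3*x - 2*y) dx ∧ dz ∧ dw + (4*x) dx ∧ dy ∧ dz + (-w - 2*x) dy ∧ dz ∧ dw

For a 2-form omega = sum_{i<j} g_{ij} dx_i ∧ dx_j, the exterior derivative is
  d(omega) = sum_{i<j} d(g_{ij}) ∧ dx_i ∧ dx_j = sum_{i<j, k} (∂g_{ij}/∂x_k) dx_k ∧ dx_i ∧ dx_j.
Expand each term, using dx_k ∧ dx_i ∧ dx_j = sgn(permutation) dx_{(a)} ∧ dx_{(b)} ∧ dx_{(c)} with (a < b < c) sorted:
  d(-w*z - 3*x*z - 3*y^2) includes (∂/∂y)(-w*z - 3*x*z - 3*y^2) dy = (-6*y) dy, which multiplied by dx ∧ dw gives (6*y) dx ∧ dy ∧ dw
  d(-w*z - 3*x*z - 3*y^2) includes (∂/∂z)(-w*z - 3*x*z - 3*y^2) dz = (-w - 3*x) dz, which multiplied by dx ∧ dw gives (w + 3*x) dx ∧ dz ∧ dw
  d(2*x^2) includes (∂/∂x)(2*x^2) dx = (4*x) dx, which multiplied by dy ∧ dz gives (4*x) dx ∧ dy ∧ dz
  d(w*(w + y - z)) includes (∂/∂z)(w*(w + y - z)) dz = (-w) dz, which multiplied by dy ∧ dw gives (w) dy ∧ dz ∧ dw
  d(2*y*(-w - x)) includes (∂/∂x)(2*y*(-w - x)) dx = (-2*y) dx, which multiplied by dz ∧ dw gives (-2*y) dx ∧ dz ∧ dw
  d(2*y*(-w - x)) includes (∂/∂y)(2*y*(-w - x)) dy = (-2*w - 2*x) dy, which multiplied by dz ∧ dw gives (-2*w - 2*x) dy ∧ dz ∧ dw
Collecting like 3-forms: d(omega) = (6*y) dx ∧ dy ∧ dw + (w + 3*x - 2*y) dx ∧ dz ∧ dw + (4*x) dx ∧ dy ∧ dz + (-w - 2*x) dy ∧ dz ∧ dw.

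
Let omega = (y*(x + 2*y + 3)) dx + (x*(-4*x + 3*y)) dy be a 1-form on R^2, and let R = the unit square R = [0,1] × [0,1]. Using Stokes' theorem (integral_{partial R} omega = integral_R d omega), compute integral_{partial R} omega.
integral_(partial R) omega = -8

Stokes: integral_partial_R omega = integral_R d omega with d omega = (∂Q/∂x - ∂P/∂y) dx ∧ dy.
  ∂Q/∂x = -8*x + 3*y
  ∂P/∂y = x + 4*y + 3
  integrand = ∂Q/∂x - ∂P/∂y = -9*x - y - 3.
Integrating over R: integral_0^1 integral_0^1 (-9*x - y - 3) dx dy = -8.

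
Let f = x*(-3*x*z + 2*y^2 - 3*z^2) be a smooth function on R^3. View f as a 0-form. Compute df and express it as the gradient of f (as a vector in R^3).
df = (-6*x*z + 2*y^2 - 3*z^2) dx + (4*x*y) dy + (3*x*(-x - 2*z)) dz; grad f = (-6*x*z + 2*y^2 - 3*z^2, 4*x*y, 3*x*(-x - 2*z))

For a 0-form f, d f = (∂f/∂x) dx + (∂f/∂y) dy + (∂f/∂z) dz. The components of the vector representation are exactly the entries of grad f in Cartesian coordinates:
  ∂f/∂x = -6*x*z + 2*y^2 - 3*z^2
  ∂f/∂y = 4*x*y
  ∂f/∂z = 3*x*(-x - 2*z).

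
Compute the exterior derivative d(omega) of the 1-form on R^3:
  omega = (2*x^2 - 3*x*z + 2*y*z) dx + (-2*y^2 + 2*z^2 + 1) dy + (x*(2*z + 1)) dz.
d(omega) = (-2*z) dx ∧ dy + (3*x - 2*y + 2*z + 1) dx ∧ dz + (-4*z) dy ∧ dz

For a 1-form omega = sum_i f_i dx_i, the exterior derivative is
  d(omega) = sum_{i < j} (∂f_j/∂x_i - ∂f_i/∂x_j) dx_i ∧ dx_j.
  coefficient of dx ∧ dy: ∂f_2/∂x - ∂f_1/∂y = ∂(-2*y^2 + 2*z^2 + 1)/∂x - ∂(2*x^2 - 3*x*z + 2*y*z)/∂y = -2*z
  coefficient of dx ∧ dz: ∂f_3/∂x - ∂f_1/∂z = ∂(x*(2*z + 1))/∂x - ∂(2*x^2 - 3*x*z + 2*y*z)/∂z = 3*x - 2*y + 2*z + 1
  coefficient of dy ∧ dz: ∂f_3/∂y - ∂f_2/∂z = ∂(x*(2*z + 1))/∂y - ∂(-2*y^2 + 2*z^2 + 1)/∂z = -4*z
Assembling: d(omega) = (-2*z) dx ∧ dy + (3*x - 2*y + 2*z + 1) dx ∧ dz + (-4*z) dy ∧ dz.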